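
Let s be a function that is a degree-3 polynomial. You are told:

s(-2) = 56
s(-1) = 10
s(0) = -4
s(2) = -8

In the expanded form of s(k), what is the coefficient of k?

-4

Write s(k) = ak³ + bk² + ck + d; the 4 given values yield a linear system in the 4 coefficients.
Solving, s(k) = -3k³ + 7k² - 4k - 4.
The coefficient of k is -4.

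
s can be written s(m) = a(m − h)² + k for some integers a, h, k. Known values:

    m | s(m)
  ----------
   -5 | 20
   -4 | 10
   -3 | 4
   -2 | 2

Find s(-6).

First differences -10, -6, -2; second difference 4 = 2a, so a = 2.
Expanding, the m-coefficient is −2ah = -4h; matching it to the data gives h = -2, and then k = 2.
So s(m) = 2(m + 2)² + 2.
s(-6) = 2·(-4)² + 2 = 34.

34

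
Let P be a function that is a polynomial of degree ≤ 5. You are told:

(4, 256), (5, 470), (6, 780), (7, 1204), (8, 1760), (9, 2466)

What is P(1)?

10

Write P(n) = an^5 + bn^4 + cn³ + dn² + en + p; the 6 given values yield a linear system in the 6 coefficients.
Solving, the top 2 coefficients vanish, and P(n) = 3n³ + 3n² + 4n.
Then P(1) = 10.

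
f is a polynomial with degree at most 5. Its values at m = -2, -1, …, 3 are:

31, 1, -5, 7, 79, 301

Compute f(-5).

Write f(m) = am^5 + bm^4 + cm³ + dm² + em + p; the 6 given values yield a linear system in the 6 coefficients.
Solving, the leading coefficient vanishes, and f(m) = 2m^4 + 3m³ + 7m² - 5.
Then f(-5) = 1045.

1045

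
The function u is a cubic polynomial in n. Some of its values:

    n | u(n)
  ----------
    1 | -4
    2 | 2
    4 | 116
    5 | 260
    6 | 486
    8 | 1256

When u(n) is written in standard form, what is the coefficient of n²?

Write u(n) = an³ + bn² + cn + d; the 6 given values yield a linear system in the 4 coefficients.
Solving, u(n) = 3n³ - 4n² - 3n.
The coefficient of n² is -4.

-4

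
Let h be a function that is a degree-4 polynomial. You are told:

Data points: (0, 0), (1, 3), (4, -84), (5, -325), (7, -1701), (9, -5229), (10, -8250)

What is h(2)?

14

Write h(m) = am^4 + bm³ + cm² + dm + e; the 7 given values yield a linear system in the 5 coefficients.
Solving, h(m) = -m^4 + m³ + 8m² - 5m.
Then h(2) = 14.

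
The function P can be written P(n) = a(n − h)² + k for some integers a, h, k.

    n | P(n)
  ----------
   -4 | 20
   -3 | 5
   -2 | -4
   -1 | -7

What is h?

First differences -15, -9, -3; second difference 6 = 2a, so a = 3.
Expanding, the n-coefficient is −2ah = -6h; matching it to the data gives h = -1, and then k = -7.
So P(n) = 3(n + 1)² − 7.
Hence h = -1.

-1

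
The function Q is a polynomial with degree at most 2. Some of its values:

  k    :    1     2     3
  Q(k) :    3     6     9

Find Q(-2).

Write Q(k) = ak² + bk + c; the 3 given values yield a linear system in the 3 coefficients.
Solving, the leading coefficient vanishes, and Q(k) = 3k.
Then Q(-2) = -6.

-6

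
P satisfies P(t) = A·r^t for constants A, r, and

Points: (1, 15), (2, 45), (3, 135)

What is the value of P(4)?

Consecutive ratio: 45/15 = 3, and 135/45 = 3, so r = 3.
Then A·3^1 = 15 gives A = 5, and P(t) = 5·3^t.
P(4) = 5·3^4 = 405.

405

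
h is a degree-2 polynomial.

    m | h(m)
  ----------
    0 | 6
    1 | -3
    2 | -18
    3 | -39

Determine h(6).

-138

Write h(m) = am² + bm + c; the 4 given values yield a linear system in the 3 coefficients.
Solving, h(m) = -3m² - 6m + 6.
Then h(6) = -138.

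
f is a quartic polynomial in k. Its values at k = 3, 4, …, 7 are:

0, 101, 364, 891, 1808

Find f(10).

Write f(k) = ak^4 + bk³ + ck² + dk + e; the 5 given values yield a linear system in the 5 coefficients.
Solving, f(k) = k^4 - k³ - 4k² - 9k + 9.
Then f(10) = 8519.

8519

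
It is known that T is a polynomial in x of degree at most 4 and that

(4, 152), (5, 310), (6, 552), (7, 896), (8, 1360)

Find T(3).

60

Write T(x) = ax^4 + bx³ + cx² + dx + e; the 5 given values yield a linear system in the 5 coefficients.
Solving, the leading coefficient vanishes, and T(x) = 3x³ - 3x² + 2x.
Then T(3) = 60.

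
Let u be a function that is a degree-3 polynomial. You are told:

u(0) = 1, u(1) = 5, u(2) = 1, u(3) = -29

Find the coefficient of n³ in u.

-3

Write u(n) = an³ + bn² + cn + d; the 4 given values yield a linear system in the 4 coefficients.
Solving, u(n) = -3n³ + 5n² + 2n + 1.
The coefficient of n³ is -3.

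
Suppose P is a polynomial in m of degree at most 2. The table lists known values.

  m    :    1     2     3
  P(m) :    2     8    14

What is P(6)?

32

First differences: 6, 6.
Level-1 differences are constant, so P has degree 1.
Fitting a degree-1 polynomial gives P(m) = 6m - 4.
Then P(6) = 32.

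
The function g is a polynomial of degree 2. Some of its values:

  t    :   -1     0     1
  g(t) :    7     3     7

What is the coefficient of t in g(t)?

Write g(t) = at² + bt + c; the 3 given values yield a linear system in the 3 coefficients.
Solving, g(t) = 4t² + 3.
The coefficient of t is 0.

0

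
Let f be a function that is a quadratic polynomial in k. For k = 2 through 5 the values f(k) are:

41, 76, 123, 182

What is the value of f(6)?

253

Write f(k) = ak² + bk + c; the 4 given values yield a linear system in the 3 coefficients.
Solving, f(k) = 6k² + 5k + 7.
Then f(6) = 253.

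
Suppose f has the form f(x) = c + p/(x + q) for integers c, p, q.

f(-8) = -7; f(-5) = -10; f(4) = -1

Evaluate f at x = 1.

2

(f(x) − c)(x + q) = p for each data point; the three points give a linear system in c and q, then p follows.
Solving: c = -4, q = 2, p = 18, so f(x) = -4 + 18/(x + 2).
Then f(1) = -4 + 18/3 = 2.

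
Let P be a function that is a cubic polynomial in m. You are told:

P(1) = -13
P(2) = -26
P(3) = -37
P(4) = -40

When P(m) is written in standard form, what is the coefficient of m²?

-5

Write P(m) = am³ + bm² + cm + d; the 4 given values yield a linear system in the 4 coefficients.
Solving, P(m) = m³ - 5m² - 5m - 4.
The coefficient of m² is -5.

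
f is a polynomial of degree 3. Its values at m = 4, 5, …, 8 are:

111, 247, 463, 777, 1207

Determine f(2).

7

Write f(m) = am³ + bm² + cm + d; the 5 given values yield a linear system in the 4 coefficients.
Solving, f(m) = 3m³ - 5m² - 2m + 7.
Then f(2) = 7.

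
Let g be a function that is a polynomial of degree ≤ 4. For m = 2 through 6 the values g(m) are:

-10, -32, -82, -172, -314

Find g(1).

-4

First differences: -22, -50, -90, -142. Second differences: -28, -40, -52. Third differences: -12, -12.
Level-3 differences are constant, so g has degree 3.
Fitting a degree-3 polynomial gives g(m) = -2m³ + 4m² - 4m - 2.
Then g(1) = -4.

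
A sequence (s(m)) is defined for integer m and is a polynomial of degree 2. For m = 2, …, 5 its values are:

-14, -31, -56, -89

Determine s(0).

-4

First differences: -17, -25, -33. Second differences: -8, -8.
Level-2 differences are constant, so s has degree 2.
Fitting a degree-2 polynomial gives s(m) = -4m² + 3m - 4.
Then s(0) = -4.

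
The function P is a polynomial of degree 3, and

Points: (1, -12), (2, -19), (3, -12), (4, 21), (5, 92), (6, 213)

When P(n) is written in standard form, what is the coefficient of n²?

Write P(n) = an³ + bn² + cn + d; the 6 given values yield a linear system in the 4 coefficients.
Solving, P(n) = 2n³ - 5n² - 6n - 3.
The coefficient of n² is -5.

-5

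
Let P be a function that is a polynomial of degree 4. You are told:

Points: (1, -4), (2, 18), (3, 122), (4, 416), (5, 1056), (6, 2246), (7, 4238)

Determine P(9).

First differences: 22, 104, 294, 640, 1190, 1992. Second differences: 82, 190, 346, 550, 802. Third differences: 108, 156, 204, 252. Fourth differences: 48, 48, 48.
Level-4 differences are constant, so P has degree 4.
Fitting a degree-4 polynomial gives P(k) = 2k^4 - 2k³ + 3k² - 3k - 4.
Then P(9) = 11876.

11876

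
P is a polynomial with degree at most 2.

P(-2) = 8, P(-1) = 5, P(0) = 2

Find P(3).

-7

First differences: -3, -3.
Level-1 differences are constant, so P has degree 1.
Fitting a degree-1 polynomial gives P(t) = -3t + 2.
Then P(3) = -7.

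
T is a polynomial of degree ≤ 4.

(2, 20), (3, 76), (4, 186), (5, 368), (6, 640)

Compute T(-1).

-4

First differences: 56, 110, 182, 272. Second differences: 54, 72, 90. Third differences: 18, 18.
Level-3 differences are constant, so T has degree 3.
Fitting a degree-3 polynomial gives T(m) = 3m³ - m - 2.
Then T(-1) = -4.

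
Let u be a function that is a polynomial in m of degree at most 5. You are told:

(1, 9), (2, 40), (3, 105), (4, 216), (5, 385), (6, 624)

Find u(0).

First differences: 31, 65, 111, 169, 239. Second differences: 34, 46, 58, 70. Third differences: 12, 12, 12.
Level-3 differences are constant, so u has degree 3.
Fitting a degree-3 polynomial gives u(m) = 2m³ + 5m² + 2m.
Then u(0) = 0.

0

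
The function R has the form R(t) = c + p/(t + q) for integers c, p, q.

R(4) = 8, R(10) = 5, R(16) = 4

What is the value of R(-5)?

(R(t) − c)(t + q) = p for each data point; the three points give a linear system in c and q, then p follows.
Solving: c = 2, q = 2, p = 36, so R(t) = 2 + 36/(t + 2).
Then R(-5) = 2 + 36/(-3) = -10.

-10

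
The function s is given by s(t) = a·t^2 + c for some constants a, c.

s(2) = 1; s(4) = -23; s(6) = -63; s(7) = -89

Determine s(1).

From s(2) = 1 and s(4) = -23: 4a + c = 1 and 16a + c = -23.
Subtracting: 12a = -24, so a = -2; then c = 1 − (-2)·4 = 9.
So s(t) = -2t² + 9, and s(1) = 7.

7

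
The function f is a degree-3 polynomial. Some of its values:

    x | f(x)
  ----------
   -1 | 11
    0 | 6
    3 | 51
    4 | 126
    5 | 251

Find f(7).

Write f(x) = ax³ + bx² + cx + d; the 5 given values yield a linear system in the 4 coefficients.
Solving, f(x) = 2x³ + x² - 6x + 6.
Then f(7) = 699.

699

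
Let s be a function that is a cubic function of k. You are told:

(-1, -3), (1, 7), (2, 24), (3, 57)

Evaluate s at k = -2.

-8

Write s(k) = ak³ + bk² + ck + d; the 4 given values yield a linear system in the 4 coefficients.
Solving, s(k) = k³ + 2k² + 4k.
Then s(-2) = -8.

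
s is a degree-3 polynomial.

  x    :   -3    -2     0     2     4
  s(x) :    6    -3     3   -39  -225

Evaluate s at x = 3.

-108

Write s(x) = ax³ + bx² + cx + d; the 5 given values yield a linear system in the 4 coefficients.
Solving, s(x) = -2x³ - 6x² - x + 3.
Then s(3) = -108.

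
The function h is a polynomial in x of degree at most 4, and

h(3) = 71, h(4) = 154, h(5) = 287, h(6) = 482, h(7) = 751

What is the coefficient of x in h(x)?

First differences: 83, 133, 195, 269. Second differences: 50, 62, 74. Third differences: 12, 12.
Level-3 differences are constant, so h has degree 3.
Fitting a degree-3 polynomial gives h(x) = 2x³ + x² + 2x + 2.
The coefficient of x is 2.

2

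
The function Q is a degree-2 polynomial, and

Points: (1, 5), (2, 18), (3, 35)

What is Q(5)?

Write Q(k) = ak² + bk + c; the 3 given values yield a linear system in the 3 coefficients.
Solving, Q(k) = 2k² + 7k - 4.
Then Q(5) = 81.

81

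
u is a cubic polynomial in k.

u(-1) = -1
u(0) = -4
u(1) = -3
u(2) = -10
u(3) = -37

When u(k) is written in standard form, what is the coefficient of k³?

First differences: -3, 1, -7, -27. Second differences: 4, -8, -20. Third differences: -12, -12.
Level-3 differences are constant, so u has degree 3.
Fitting a degree-3 polynomial gives u(k) = -2k³ + 2k² + k - 4.
The coefficient of k³ is -2.

-2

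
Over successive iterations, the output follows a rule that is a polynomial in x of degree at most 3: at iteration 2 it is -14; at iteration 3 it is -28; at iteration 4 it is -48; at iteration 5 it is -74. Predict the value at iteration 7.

-144

Write the value at x as f(x).
First differences: -14, -20, -26. Second differences: -6, -6.
Level-2 differences are constant, so f has degree 2.
Fitting a degree-2 polynomial gives f(x) = -3x² + x - 4.
Then f(7) = -144.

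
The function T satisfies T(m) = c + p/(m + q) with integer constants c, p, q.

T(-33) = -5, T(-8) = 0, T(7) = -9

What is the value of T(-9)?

(T(m) − c)(m + q) = p for each data point; the three points give a linear system in c and q, then p follows.
Solving: c = -6, q = 3, p = -30, so T(m) = -6 − 30/(m + 3).
Then T(-9) = -6 − 30/(-6) = -1.

-1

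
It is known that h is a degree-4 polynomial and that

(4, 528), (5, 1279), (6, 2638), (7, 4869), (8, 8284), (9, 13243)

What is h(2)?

34

Write h(m) = am^4 + bm³ + cm² + dm + e; the 6 given values yield a linear system in the 5 coefficients.
Solving, h(m) = 2m^4 + 2m² - 5m + 4.
Then h(2) = 34.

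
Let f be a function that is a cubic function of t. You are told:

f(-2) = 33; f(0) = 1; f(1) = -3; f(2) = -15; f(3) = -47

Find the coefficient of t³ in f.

Write f(t) = at³ + bt² + ct + d; the 5 given values yield a linear system in the 4 coefficients.
Solving, f(t) = -2t³ + 2t² - 4t + 1.
The coefficient of t³ is -2.

-2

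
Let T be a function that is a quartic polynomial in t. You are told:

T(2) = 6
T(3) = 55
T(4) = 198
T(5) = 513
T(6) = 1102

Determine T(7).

2091

Write T(t) = at^4 + bt³ + ct² + dt + e; the 5 given values yield a linear system in the 5 coefficients.
Solving, T(t) = t^4 - t³ + t² - 2t - 2.
Then T(7) = 2091.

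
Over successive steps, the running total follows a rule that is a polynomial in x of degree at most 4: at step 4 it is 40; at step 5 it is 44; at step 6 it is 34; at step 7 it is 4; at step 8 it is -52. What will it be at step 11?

Write the value at x as Q(x).
First differences: 4, -10, -30, -56. Second differences: -14, -20, -26. Third differences: -6, -6.
Level-3 differences are constant, so Q has degree 3.
Fitting a degree-3 polynomial gives Q(x) = -x³ + 8x² - 7x + 4.
Then Q(11) = -436.

-436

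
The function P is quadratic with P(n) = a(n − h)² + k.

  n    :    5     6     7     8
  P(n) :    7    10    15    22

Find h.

4

First differences 3, 5, 7; second difference 2 = 2a, so a = 1.
Expanding, the n-coefficient is −2ah = -2h; matching it to the data gives h = 4, and then k = 6.
So P(n) = 1(n − 4)² + 6.
Hence h = 4.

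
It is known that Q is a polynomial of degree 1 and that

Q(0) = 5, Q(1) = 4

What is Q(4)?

Write Q(n) = an + b; the 2 given values yield a linear system in the 2 coefficients.
Solving, Q(n) = -n + 5.
Then Q(4) = 1.

1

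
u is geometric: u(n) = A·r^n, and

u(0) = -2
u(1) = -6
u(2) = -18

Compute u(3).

Consecutive ratio: -6/(-2) = 3, and -18/(-6) = 3, so r = 3.
Then A·3^0 = -2 gives A = -2, and u(n) = -2·3^n.
u(3) = -2·3^3 = -54.

-54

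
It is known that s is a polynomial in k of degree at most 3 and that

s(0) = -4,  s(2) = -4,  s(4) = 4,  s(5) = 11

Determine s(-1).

Write s(k) = ak³ + bk² + ck + d; the 4 given values yield a linear system in the 4 coefficients.
Solving, the leading coefficient vanishes, and s(k) = k² - 2k - 4.
Then s(-1) = -1.

-1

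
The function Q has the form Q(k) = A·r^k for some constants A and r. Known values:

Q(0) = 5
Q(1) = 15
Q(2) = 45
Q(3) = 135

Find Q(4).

405

Consecutive ratio: 15/5 = 3, and 45/15 = 3, so r = 3.
Then A·3^0 = 5 gives A = 5, and Q(k) = 5·3^k.
Q(4) = 5·3^4 = 405.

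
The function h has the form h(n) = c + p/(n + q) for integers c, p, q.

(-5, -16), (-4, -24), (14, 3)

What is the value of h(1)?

16

(h(n) − c)(n + q) = p for each data point; the three points give a linear system in c and q, then p follows.
Solving: c = 0, q = 2, p = 48, so h(n) = 48/(n + 2).
Then h(1) = 0 + 48/3 = 16.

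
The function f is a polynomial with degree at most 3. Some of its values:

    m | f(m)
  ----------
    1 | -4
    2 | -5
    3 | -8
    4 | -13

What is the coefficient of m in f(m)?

2

First differences: -1, -3, -5. Second differences: -2, -2.
Level-2 differences are constant, so f has degree 2.
Fitting a degree-2 polynomial gives f(m) = -m² + 2m - 5.
The coefficient of m is 2.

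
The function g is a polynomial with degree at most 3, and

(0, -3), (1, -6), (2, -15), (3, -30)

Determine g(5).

-78

Write g(n) = an³ + bn² + cn + d; the 4 given values yield a linear system in the 4 coefficients.
Solving, the leading coefficient vanishes, and g(n) = -3n² - 3.
Then g(5) = -78.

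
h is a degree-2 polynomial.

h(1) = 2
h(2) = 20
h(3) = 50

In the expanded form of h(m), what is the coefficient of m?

0

Write h(m) = am² + bm + c; the 3 given values yield a linear system in the 3 coefficients.
Solving, h(m) = 6m² - 4.
The coefficient of m is 0.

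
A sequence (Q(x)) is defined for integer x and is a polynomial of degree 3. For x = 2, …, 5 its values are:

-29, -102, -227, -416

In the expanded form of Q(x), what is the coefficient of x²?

-8

Write Q(x) = ax³ + bx² + cx + d; the 4 given values yield a linear system in the 4 coefficients.
Solving, Q(x) = -2x³ - 8x² + 5x + 9.
The coefficient of x² is -8.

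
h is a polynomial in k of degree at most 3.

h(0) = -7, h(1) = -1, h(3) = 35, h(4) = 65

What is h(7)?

Write h(k) = ak³ + bk² + ck + d; the 4 given values yield a linear system in the 4 coefficients.
Solving, the leading coefficient vanishes, and h(k) = 4k² + 2k - 7.
Then h(7) = 203.

203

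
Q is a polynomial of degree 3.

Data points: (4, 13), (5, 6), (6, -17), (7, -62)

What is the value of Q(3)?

Write Q(n) = an³ + bn² + cn + d; the 4 given values yield a linear system in the 4 coefficients.
Solving, Q(n) = -n³ + 7n² - 9n + 1.
Then Q(3) = 10.

10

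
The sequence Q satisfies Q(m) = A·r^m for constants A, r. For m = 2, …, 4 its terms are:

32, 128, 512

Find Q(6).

8192

Consecutive ratio: 128/32 = 4, and 512/128 = 4, so r = 4.
Then A·4^2 = 32 gives A = 2, and Q(m) = 2·4^m.
Q(6) = 2·4^6 = 8192.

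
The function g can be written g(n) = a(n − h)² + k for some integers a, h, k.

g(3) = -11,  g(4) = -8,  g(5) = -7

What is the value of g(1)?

-23

First differences 3, 1; second difference -2 = 2a, so a = -1.
Expanding, the n-coefficient is −2ah = 2h; matching it to the data gives h = 5, and then k = -7.
So g(n) = -1(n − 5)² − 7.
g(1) = -1·(-4)² − 7 = -23.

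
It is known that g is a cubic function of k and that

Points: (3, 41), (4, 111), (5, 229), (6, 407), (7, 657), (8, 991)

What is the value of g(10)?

1959

First differences: 70, 118, 178, 250, 334. Second differences: 48, 60, 72, 84. Third differences: 12, 12, 12.
Level-3 differences are constant, so g has degree 3.
Fitting a degree-3 polynomial gives g(k) = 2k³ - 4k - 1.
Then g(10) = 1959.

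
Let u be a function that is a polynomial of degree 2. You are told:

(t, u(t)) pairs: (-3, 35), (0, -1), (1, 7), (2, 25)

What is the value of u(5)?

Write u(t) = at² + bt + c; the 4 given values yield a linear system in the 3 coefficients.
Solving, u(t) = 5t² + 3t - 1.
Then u(5) = 139.

139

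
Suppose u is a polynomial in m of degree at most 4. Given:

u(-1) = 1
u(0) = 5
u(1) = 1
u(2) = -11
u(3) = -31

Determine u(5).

Write u(m) = am^4 + bm³ + cm² + dm + e; the 5 given values yield a linear system in the 5 coefficients.
Solving, the top 2 coefficients vanish, and u(m) = -4m² + 5.
Then u(5) = -95.

-95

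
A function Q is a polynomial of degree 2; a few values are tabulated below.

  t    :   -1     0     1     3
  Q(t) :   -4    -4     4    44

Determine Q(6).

164

Write Q(t) = at² + bt + c; the 4 given values yield a linear system in the 3 coefficients.
Solving, Q(t) = 4t² + 4t - 4.
Then Q(6) = 164.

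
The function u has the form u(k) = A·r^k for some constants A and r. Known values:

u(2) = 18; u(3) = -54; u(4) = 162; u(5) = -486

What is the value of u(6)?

Consecutive ratio: -54/18 = -3, and 162/(-54) = -3, so r = -3.
Then A·(-3)^2 = 18 gives A = 2, and u(k) = 2·(-3)^k.
u(6) = 2·(-3)^6 = 1458.

1458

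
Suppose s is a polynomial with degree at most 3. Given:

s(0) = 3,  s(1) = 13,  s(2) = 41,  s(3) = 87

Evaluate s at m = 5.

233

First differences: 10, 28, 46. Second differences: 18, 18.
Level-2 differences are constant, so s has degree 2.
Fitting a degree-2 polynomial gives s(m) = 9m² + m + 3.
Then s(5) = 233.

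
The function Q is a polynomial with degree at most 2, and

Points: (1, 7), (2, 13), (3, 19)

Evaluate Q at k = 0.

1

Write Q(k) = ak² + bk + c; the 3 given values yield a linear system in the 3 coefficients.
Solving, the leading coefficient vanishes, and Q(k) = 6k + 1.
Then Q(0) = 1.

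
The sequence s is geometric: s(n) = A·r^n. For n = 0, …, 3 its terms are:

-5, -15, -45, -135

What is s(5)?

Consecutive ratio: -15/(-5) = 3, and -45/(-15) = 3, so r = 3.
Then A·3^0 = -5 gives A = -5, and s(n) = -5·3^n.
s(5) = -5·3^5 = -1215.

-1215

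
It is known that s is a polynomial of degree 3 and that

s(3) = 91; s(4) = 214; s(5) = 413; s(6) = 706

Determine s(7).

Write s(m) = am³ + bm² + cm + d; the 4 given values yield a linear system in the 4 coefficients.
Solving, s(m) = 3m³ + 2m² - 2m - 2.
Then s(7) = 1111.

1111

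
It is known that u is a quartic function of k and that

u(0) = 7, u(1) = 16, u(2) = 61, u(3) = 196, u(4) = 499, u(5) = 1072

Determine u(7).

3556

First differences: 9, 45, 135, 303, 573. Second differences: 36, 90, 168, 270. Third differences: 54, 78, 102. Fourth differences: 24, 24.
Level-4 differences are constant, so u has degree 4.
Fitting a degree-4 polynomial gives u(k) = k^4 + 3k³ + 2k² + 3k + 7.
Then u(7) = 3556.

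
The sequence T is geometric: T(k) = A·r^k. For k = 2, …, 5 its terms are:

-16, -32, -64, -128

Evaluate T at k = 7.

Consecutive ratio: -32/(-16) = 2, and -64/(-32) = 2, so r = 2.
Then A·2^2 = -16 gives A = -4, and T(k) = -4·2^k.
T(7) = -4·2^7 = -512.

-512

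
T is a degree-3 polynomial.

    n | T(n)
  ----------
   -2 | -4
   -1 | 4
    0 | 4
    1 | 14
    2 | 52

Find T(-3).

Write T(n) = an³ + bn² + cn + d; the 5 given values yield a linear system in the 4 coefficients.
Solving, T(n) = 3n³ + 5n² + 2n + 4.
Then T(-3) = -38.

-38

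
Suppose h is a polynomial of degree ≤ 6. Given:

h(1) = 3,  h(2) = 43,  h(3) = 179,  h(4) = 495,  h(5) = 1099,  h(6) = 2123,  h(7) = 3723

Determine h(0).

Write h(x) = ax^6 + bx^5 + cx^4 + dx³ + ex² + px + q; the 7 given values yield a linear system in the 7 coefficients.
Solving, the top 2 coefficients vanish, and h(x) = x^4 + 4x³ - x² - 1.
Then h(0) = -1.

-1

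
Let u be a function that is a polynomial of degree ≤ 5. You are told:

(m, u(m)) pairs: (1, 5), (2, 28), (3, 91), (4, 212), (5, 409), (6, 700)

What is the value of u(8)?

First differences: 23, 63, 121, 197, 291. Second differences: 40, 58, 76, 94. Third differences: 18, 18, 18.
Level-3 differences are constant, so u has degree 3.
Fitting a degree-3 polynomial gives u(m) = 3m³ + 2m² - 4m + 4.
Then u(8) = 1636.

1636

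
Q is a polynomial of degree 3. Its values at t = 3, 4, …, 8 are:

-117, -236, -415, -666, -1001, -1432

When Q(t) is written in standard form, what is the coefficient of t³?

-2

First differences: -119, -179, -251, -335, -431. Second differences: -60, -72, -84, -96. Third differences: -12, -12, -12.
Level-3 differences are constant, so Q has degree 3.
Fitting a degree-3 polynomial gives Q(t) = -2t³ - 6t² - 3t.
The coefficient of t³ is -2.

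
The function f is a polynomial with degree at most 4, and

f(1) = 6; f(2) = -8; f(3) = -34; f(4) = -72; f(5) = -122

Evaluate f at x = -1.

-2

Write f(x) = ax^4 + bx³ + cx² + dx + e; the 5 given values yield a linear system in the 5 coefficients.
Solving, the top 2 coefficients vanish, and f(x) = -6x² + 4x + 8.
Then f(-1) = -2.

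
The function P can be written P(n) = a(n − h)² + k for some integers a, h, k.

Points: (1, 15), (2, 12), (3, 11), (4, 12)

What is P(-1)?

27

First differences -3, -1, 1; second difference 2 = 2a, so a = 1.
Expanding, the n-coefficient is −2ah = -2h; matching it to the data gives h = 3, and then k = 11.
So P(n) = 1(n − 3)² + 11.
P(-1) = 1·(-4)² + 11 = 27.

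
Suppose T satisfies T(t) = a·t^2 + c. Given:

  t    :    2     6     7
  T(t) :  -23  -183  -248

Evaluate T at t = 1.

-8

From T(2) = -23 and T(6) = -183: 4a + c = -23 and 36a + c = -183.
Subtracting: 32a = -160, so a = -5; then c = -23 − (-5)·4 = -3.
So T(t) = -5t² − 3, and T(1) = -8.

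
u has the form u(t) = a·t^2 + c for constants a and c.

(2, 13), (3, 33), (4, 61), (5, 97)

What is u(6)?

141

From u(2) = 13 and u(3) = 33: 4a + c = 13 and 9a + c = 33.
Subtracting: 5a = 20, so a = 4; then c = 13 − 4·4 = -3.
So u(t) = 4t² − 3, and u(6) = 141.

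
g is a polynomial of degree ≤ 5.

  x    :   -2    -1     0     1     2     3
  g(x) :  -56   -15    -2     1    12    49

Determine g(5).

First differences: 41, 13, 3, 11, 37. Second differences: -28, -10, 8, 26. Third differences: 18, 18, 18.
Level-3 differences are constant, so g has degree 3.
Fitting a degree-3 polynomial gives g(x) = 3x³ - 5x² + 5x - 2.
Then g(5) = 273.

273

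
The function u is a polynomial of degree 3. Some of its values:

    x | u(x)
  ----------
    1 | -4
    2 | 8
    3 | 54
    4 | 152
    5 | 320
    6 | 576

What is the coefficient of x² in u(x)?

Write u(x) = ax³ + bx² + cx + d; the 6 given values yield a linear system in the 4 coefficients.
Solving, u(x) = 3x³ - x² - 6x.
The coefficient of x² is -1.

-1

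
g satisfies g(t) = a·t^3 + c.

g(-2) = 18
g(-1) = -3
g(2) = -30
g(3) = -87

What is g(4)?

From g(-2) = 18 and g(-1) = -3: -8a + c = 18 and -1a + c = -3.
Subtracting: 7a = -21, so a = -3; then c = 18 − (-3)·(-8) = -6.
So g(t) = -3t³ − 6, and g(4) = -198.

-198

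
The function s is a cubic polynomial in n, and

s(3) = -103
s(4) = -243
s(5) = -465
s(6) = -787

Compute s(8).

-1803

Write s(n) = an³ + bn² + cn + d; the 4 given values yield a linear system in the 4 coefficients.
Solving, s(n) = -3n³ - 5n² + 6n + 5.
Then s(8) = -1803.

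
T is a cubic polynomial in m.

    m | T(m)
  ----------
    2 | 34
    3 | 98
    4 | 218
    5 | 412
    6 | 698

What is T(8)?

First differences: 64, 120, 194, 286. Second differences: 56, 74, 92. Third differences: 18, 18.
Level-3 differences are constant, so T has degree 3.
Fitting a degree-3 polynomial gives T(m) = 3m³ + m² + 2m + 2.
Then T(8) = 1618.

1618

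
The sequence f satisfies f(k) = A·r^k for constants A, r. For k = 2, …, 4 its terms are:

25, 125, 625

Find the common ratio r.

5

Consecutive ratio: 125/25 = 5, and 625/125 = 5, so r = 5.
Then A·5^2 = 25 gives A = 1, and f(k) = 1·5^k.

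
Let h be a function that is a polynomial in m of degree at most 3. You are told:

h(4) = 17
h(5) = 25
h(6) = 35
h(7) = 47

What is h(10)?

Write h(m) = am³ + bm² + cm + d; the 4 given values yield a linear system in the 4 coefficients.
Solving, the leading coefficient vanishes, and h(m) = m² - m + 5.
Then h(10) = 95.

95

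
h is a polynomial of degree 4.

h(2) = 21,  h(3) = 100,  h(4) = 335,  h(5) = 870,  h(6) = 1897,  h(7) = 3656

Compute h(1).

First differences: 79, 235, 535, 1027, 1759. Second differences: 156, 300, 492, 732. Third differences: 144, 192, 240. Fourth differences: 48, 48.
Level-4 differences are constant, so h has degree 4.
Fitting a degree-4 polynomial gives h(t) = 2t^4 - 4t³ + 4t² + 5t - 5.
Then h(1) = 2.

2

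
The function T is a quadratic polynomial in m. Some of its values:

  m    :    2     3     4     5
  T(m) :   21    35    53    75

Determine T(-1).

3

First differences: 14, 18, 22. Second differences: 4, 4.
Level-2 differences are constant, so T has degree 2.
Fitting a degree-2 polynomial gives T(m) = 2m² + 4m + 5.
Then T(-1) = 3.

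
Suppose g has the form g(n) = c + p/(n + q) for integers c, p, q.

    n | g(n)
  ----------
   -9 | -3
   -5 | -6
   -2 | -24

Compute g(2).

8

(g(n) − c)(n + q) = p for each data point; the three points give a linear system in c and q, then p follows.
Solving: c = 0, q = 1, p = 24, so g(n) = 24/(n + 1).
Then g(2) = 0 + 24/3 = 8.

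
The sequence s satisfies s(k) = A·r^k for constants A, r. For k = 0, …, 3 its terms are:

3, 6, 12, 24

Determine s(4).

Consecutive ratio: 6/3 = 2, and 12/6 = 2, so r = 2.
Then A·2^0 = 3 gives A = 3, and s(k) = 3·2^k.
s(4) = 3·2^4 = 48.

48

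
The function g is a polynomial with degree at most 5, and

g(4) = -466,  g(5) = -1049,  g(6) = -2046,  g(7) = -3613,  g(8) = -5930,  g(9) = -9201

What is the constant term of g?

First differences: -583, -997, -1567, -2317, -3271. Second differences: -414, -570, -750, -954. Third differences: -156, -180, -204. Fourth differences: -24, -24.
Level-4 differences are constant, so g has degree 4.
Fitting a degree-4 polynomial gives g(t) = -t^4 - 4t³ + 4t² - 6t + 6.
The constant term is g(0) = 6.

6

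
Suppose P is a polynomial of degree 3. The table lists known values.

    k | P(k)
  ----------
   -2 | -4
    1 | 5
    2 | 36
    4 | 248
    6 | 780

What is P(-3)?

Write P(k) = ak³ + bk² + ck + d; the 5 given values yield a linear system in the 4 coefficients.
Solving, P(k) = 3k³ + 4k² - 2k.
Then P(-3) = -39.

-39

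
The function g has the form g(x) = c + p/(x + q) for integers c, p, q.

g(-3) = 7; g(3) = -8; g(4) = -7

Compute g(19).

(g(x) − c)(x + q) = p for each data point; the three points give a linear system in c and q, then p follows.
Solving: c = -3, q = 1, p = -20, so g(x) = -3 − 20/(x + 1).
Then g(19) = -3 − 20/20 = -4.

-4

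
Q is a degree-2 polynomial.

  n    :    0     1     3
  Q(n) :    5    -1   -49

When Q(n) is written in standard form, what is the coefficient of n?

Write Q(n) = an² + bn + c; the 3 given values yield a linear system in the 3 coefficients.
Solving, Q(n) = -6n² + 5.
The coefficient of n is 0.

0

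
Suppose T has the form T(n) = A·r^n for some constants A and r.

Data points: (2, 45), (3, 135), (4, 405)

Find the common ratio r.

Consecutive ratio: 135/45 = 3, and 405/135 = 3, so r = 3.
Then A·3^2 = 45 gives A = 5, and T(n) = 5·3^n.

3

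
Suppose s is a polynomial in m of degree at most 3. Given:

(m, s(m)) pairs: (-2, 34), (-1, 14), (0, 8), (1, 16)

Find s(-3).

68

Write s(m) = am³ + bm² + cm + d; the 4 given values yield a linear system in the 4 coefficients.
Solving, the leading coefficient vanishes, and s(m) = 7m² + m + 8.
Then s(-3) = 68.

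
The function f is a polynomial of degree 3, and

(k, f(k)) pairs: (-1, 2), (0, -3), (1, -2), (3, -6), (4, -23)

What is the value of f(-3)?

54

Write f(k) = ak³ + bk² + ck + d; the 5 given values yield a linear system in the 4 coefficients.
Solving, f(k) = -k³ + 3k² - k - 3.
Then f(-3) = 54.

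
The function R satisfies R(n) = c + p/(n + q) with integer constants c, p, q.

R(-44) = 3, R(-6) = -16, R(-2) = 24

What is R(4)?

9

(R(n) − c)(n + q) = p for each data point; the three points give a linear system in c and q, then p follows.
Solving: c = 4, q = 4, p = 40, so R(n) = 4 + 40/(n + 4).
Then R(4) = 4 + 40/8 = 9.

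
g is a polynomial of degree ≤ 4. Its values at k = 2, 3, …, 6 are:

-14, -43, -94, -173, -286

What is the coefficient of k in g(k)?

0

First differences: -29, -51, -79, -113. Second differences: -22, -28, -34. Third differences: -6, -6.
Level-3 differences are constant, so g has degree 3.
Fitting a degree-3 polynomial gives g(k) = -k³ - 2k² + 2.
The coefficient of k is 0.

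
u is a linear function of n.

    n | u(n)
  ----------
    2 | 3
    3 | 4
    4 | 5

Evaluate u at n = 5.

6

First differences: 1, 1.
Level-1 differences are constant, so u has degree 1.
Extending the table by one column gives the next first difference 1, so u(5) = 5 + 1 = 6.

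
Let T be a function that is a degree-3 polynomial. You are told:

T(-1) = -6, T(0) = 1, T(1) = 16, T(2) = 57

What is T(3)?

Write T(n) = an³ + bn² + cn + d; the 4 given values yield a linear system in the 4 coefficients.
Solving, T(n) = 3n³ + 4n² + 8n + 1.
Then T(3) = 142.

142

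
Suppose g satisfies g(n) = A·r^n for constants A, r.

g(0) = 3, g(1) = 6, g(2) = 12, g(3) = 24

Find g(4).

Consecutive ratio: 6/3 = 2, and 12/6 = 2, so r = 2.
Then A·2^0 = 3 gives A = 3, and g(n) = 3·2^n.
g(4) = 3·2^4 = 48.

48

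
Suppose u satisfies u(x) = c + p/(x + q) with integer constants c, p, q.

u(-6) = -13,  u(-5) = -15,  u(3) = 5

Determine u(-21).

-7

(u(x) − c)(x + q) = p for each data point; the three points give a linear system in c and q, then p follows.
Solving: c = -5, q = 1, p = 40, so u(x) = -5 + 40/(x + 1).
Then u(-21) = -5 + 40/(-20) = -7.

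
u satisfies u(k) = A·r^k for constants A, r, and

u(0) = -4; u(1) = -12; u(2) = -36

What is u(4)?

Consecutive ratio: -12/(-4) = 3, and -36/(-12) = 3, so r = 3.
Then A·3^0 = -4 gives A = -4, and u(k) = -4·3^k.
u(4) = -4·3^4 = -324.

-324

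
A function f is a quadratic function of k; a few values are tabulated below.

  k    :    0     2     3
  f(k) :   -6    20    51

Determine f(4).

94

Write f(k) = ak² + bk + c; the 3 given values yield a linear system in the 3 coefficients.
Solving, f(k) = 6k² + k - 6.
Then f(4) = 94.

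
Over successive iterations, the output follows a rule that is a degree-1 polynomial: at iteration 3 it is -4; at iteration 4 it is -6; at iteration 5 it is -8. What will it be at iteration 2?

Write the value at t as Q(t).
First differences: -2, -2.
Level-1 differences are constant, so Q has degree 1.
Fitting a degree-1 polynomial gives Q(t) = -2t + 2.
Then Q(2) = -2.

-2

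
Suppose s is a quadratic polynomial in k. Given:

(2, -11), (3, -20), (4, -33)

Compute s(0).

-5

Write s(k) = ak² + bk + c; the 3 given values yield a linear system in the 3 coefficients.
Solving, s(k) = -2k² + k - 5.
Then s(0) = -5.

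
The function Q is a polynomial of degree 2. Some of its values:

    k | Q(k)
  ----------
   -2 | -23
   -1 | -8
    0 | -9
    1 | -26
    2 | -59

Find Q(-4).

Write Q(k) = ak² + bk + c; the 5 given values yield a linear system in the 3 coefficients.
Solving, Q(k) = -8k² - 9k - 9.
Then Q(-4) = -101.

-101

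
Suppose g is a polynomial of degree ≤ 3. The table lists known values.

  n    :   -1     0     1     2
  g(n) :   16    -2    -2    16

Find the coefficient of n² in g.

First differences: -18, 0, 18. Second differences: 18, 18.
Level-2 differences are constant, so g has degree 2.
Fitting a degree-2 polynomial gives g(n) = 9n² - 9n - 2.
The coefficient of n² is 9.

9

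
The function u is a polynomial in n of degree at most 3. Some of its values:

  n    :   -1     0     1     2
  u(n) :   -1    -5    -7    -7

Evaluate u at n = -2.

First differences: -4, -2, 0. Second differences: 2, 2.
Level-2 differences are constant, so u has degree 2.
Fitting a degree-2 polynomial gives u(n) = n² - 3n - 5.
Then u(-2) = 5.

5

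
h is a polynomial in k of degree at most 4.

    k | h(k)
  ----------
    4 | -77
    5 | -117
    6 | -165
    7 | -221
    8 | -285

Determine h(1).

-5

First differences: -40, -48, -56, -64. Second differences: -8, -8, -8.
Level-2 differences are constant, so h has degree 2.
Fitting a degree-2 polynomial gives h(k) = -4k² - 4k + 3.
Then h(1) = -5.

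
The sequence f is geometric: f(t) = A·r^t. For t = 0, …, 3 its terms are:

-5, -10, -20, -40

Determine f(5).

-160

Consecutive ratio: -10/(-5) = 2, and -20/(-10) = 2, so r = 2.
Then A·2^0 = -5 gives A = -5, and f(t) = -5·2^t.
f(5) = -5·2^5 = -160.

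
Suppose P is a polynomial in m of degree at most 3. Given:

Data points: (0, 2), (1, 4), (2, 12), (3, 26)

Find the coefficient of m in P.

First differences: 2, 8, 14. Second differences: 6, 6.
Level-2 differences are constant, so P has degree 2.
Fitting a degree-2 polynomial gives P(m) = 3m² - m + 2.
The coefficient of m is -1.

-1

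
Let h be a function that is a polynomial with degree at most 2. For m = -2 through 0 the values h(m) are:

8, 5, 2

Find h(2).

-4

First differences: -3, -3.
Level-1 differences are constant, so h has degree 1.
Fitting a degree-1 polynomial gives h(m) = -3m + 2.
Then h(2) = -4.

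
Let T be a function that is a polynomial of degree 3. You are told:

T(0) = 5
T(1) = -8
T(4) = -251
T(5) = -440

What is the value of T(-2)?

1

Write T(x) = ax³ + bx² + cx + d; the 4 given values yield a linear system in the 4 coefficients.
Solving, T(x) = -2x³ - 7x² - 4x + 5.
Then T(-2) = 1.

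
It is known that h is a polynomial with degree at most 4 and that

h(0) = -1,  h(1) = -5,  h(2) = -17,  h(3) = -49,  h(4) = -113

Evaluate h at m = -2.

31

First differences: -4, -12, -32, -64. Second differences: -8, -20, -32. Third differences: -12, -12.
Level-3 differences are constant, so h has degree 3.
Fitting a degree-3 polynomial gives h(m) = -2m³ + 2m² - 4m - 1.
Then h(-2) = 31.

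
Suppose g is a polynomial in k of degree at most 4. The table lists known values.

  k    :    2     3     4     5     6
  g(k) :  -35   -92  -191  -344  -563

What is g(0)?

Write g(k) = ak^4 + bk³ + ck² + dk + e; the 5 given values yield a linear system in the 5 coefficients.
Solving, the leading coefficient vanishes, and g(k) = -2k³ - 3k² - 4k + 1.
The constant term is g(0) = 1.

1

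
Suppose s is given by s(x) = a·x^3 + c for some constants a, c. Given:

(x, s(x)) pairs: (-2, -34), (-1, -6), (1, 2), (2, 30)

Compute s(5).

498

From s(-2) = -34 and s(-1) = -6: -8a + c = -34 and -1a + c = -6.
Subtracting: 7a = 28, so a = 4; then c = -34 − 4·(-8) = -2.
So s(x) = 4x³ − 2, and s(5) = 498.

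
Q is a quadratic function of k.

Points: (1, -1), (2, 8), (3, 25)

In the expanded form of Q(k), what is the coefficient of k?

Write Q(k) = ak² + bk + c; the 3 given values yield a linear system in the 3 coefficients.
Solving, Q(k) = 4k² - 3k - 2.
The coefficient of k is -3.

-3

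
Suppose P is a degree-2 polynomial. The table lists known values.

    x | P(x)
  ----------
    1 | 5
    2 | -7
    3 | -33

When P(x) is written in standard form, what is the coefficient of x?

Write P(x) = ax² + bx + c; the 3 given values yield a linear system in the 3 coefficients.
Solving, P(x) = -7x² + 9x + 3.
The coefficient of x is 9.

9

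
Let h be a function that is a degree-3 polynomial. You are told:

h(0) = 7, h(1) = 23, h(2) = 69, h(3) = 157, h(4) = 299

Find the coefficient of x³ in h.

First differences: 16, 46, 88, 142. Second differences: 30, 42, 54. Third differences: 12, 12.
Level-3 differences are constant, so h has degree 3.
Fitting a degree-3 polynomial gives h(x) = 2x³ + 9x² + 5x + 7.
The coefficient of x³ is 2.

2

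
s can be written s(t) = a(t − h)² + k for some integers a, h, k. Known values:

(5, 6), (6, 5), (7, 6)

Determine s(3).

14

First differences -1, 1; second difference 2 = 2a, so a = 1.
Expanding, the t-coefficient is −2ah = -2h; matching it to the data gives h = 6, and then k = 5.
So s(t) = 1(t − 6)² + 5.
s(3) = 1·(-3)² + 5 = 14.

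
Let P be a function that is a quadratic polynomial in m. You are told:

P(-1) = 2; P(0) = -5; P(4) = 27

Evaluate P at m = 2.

Write P(m) = am² + bm + c; the 3 given values yield a linear system in the 3 coefficients.
Solving, P(m) = 3m² - 4m - 5.
Then P(2) = -1.

-1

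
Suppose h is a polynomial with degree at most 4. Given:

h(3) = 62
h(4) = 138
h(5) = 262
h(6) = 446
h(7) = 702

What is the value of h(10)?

2022

First differences: 76, 124, 184, 256. Second differences: 48, 60, 72. Third differences: 12, 12.
Level-3 differences are constant, so h has degree 3.
Fitting a degree-3 polynomial gives h(n) = 2n³ + 2n + 2.
Then h(10) = 2022.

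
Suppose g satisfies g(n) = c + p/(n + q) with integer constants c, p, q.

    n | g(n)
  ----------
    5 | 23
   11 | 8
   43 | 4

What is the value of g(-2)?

-5

(g(n) − c)(n + q) = p for each data point; the three points give a linear system in c and q, then p follows.
Solving: c = 3, q = -3, p = 40, so g(n) = 3 + 40/(n − 3).
Then g(-2) = 3 + 40/(-5) = -5.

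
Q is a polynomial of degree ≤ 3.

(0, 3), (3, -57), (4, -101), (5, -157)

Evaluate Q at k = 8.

Write Q(k) = ak³ + bk² + ck + d; the 4 given values yield a linear system in the 4 coefficients.
Solving, the leading coefficient vanishes, and Q(k) = -6k² - 2k + 3.
Then Q(8) = -397.

-397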